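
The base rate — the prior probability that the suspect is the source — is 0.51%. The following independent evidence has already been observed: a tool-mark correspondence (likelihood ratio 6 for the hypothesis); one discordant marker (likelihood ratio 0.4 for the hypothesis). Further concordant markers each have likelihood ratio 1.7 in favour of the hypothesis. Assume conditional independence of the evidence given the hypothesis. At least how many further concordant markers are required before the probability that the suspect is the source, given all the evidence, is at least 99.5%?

19

Prior odds = 0.0051/0.9949 = 51/9949.
Combined Bayes factor of the evidence already in hand = 6 × 0.4 = 2.4.
Odds after that evidence = (51/9949) × 2.4 = 612/49745.
Target odds = 0.995/0.005 = 199.
Need 1.7ⁿ ≥ 199 ÷ (612/49745) = 9899255/612.
1.7¹⁸ ≈14063.1 falls short of 9899255/612 but 1.7¹⁹ ≈23907.2 reaches it, so n = 19.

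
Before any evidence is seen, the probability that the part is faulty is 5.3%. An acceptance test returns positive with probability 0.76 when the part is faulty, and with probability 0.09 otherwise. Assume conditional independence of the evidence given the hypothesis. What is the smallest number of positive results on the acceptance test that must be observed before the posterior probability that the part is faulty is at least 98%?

4

Prior odds = 0.053/0.947 = 53/947.
Likelihood ratio of a positive result = 0.76/0.09 = 76/9.
Target posterior odds = 0.98/0.02 = 49.
Require (76/9)ⁿ ≥ 49 ÷ (53/947) = 46403/53.
(76/9)³ = 438976/729 falls short of 46403/53 but (76/9)⁴ = 33362176/6561 reaches it, so n = 4.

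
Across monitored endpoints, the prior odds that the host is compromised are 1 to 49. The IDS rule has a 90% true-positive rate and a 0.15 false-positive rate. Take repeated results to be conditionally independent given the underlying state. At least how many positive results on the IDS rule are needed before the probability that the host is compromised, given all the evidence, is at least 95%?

4

Prior odds = 1/49.
Likelihood ratio of a positive result = 0.9/0.15 = 6.
Target odds: 0.95 ÷ 0.05 = 19.
Need (1/49) × 6ⁿ ≥ 19, i.e. 6ⁿ ≥ 931.
6³ = 216 falls short of 931 but 6⁴ = 1296 reaches it, so n = 4.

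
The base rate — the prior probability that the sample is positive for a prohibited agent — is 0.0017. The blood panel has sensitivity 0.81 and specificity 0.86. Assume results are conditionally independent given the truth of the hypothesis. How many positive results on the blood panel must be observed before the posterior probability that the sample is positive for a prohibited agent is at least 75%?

Prior odds: 0.0017 ÷ 0.9983 = 17/9983.
False-positive rate = 1 − 0.86 = 0.14; likelihood ratio of a positive = 0.81/0.14 = 81/14.
Target posterior odds = 0.75/0.25 = 3.
Need (17/9983) × (81/14)ⁿ ≥ 3, i.e. (81/14)ⁿ ≥ 29949/17.
(81/14)⁴ = 43046721/38416 falls short of 29949/17 but (81/14)⁵ ≈6483.13 reaches it, so n = 5.

5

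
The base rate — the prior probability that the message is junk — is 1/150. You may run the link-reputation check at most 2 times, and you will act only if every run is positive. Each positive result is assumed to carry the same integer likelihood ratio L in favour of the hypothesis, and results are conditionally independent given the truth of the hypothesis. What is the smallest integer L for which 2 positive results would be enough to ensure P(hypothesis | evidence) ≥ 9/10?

Prior odds = (1/150)/(149/150) = 1/149.
Target odds = 0.9/0.1 = 9.
Need L² ≥ 9 ÷ (1/149) = 1341.
36² = 1296 < 1341 ≤ 1369 = 37², so L = 37.

37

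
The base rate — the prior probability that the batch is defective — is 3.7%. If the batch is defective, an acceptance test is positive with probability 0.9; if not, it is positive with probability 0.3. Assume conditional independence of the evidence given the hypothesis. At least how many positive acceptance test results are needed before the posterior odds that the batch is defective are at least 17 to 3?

5

Prior odds = 0.037/0.963 = 37/963.
Likelihood ratio of a positive = 0.9/0.3 = 3.
Target odds = 17/3.
Need (37/963) × 3ⁿ ≥ 17/3, i.e. 3ⁿ ≥ 5457/37.
3⁴ = 81 falls short of 5457/37 but 3⁵ = 243 reaches it, so n = 5.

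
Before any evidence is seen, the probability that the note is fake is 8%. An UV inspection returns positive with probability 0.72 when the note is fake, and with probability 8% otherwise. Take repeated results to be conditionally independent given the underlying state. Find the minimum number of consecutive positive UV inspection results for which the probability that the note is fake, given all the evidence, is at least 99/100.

Prior odds = 0.08/0.92 = 2/23.
Likelihood ratio of a positive result = 0.72/0.08 = 9.
Target posterior odds = 0.99/0.01 = 99.
Require 9ⁿ ≥ 99 ÷ (2/23) = 1138.5.
9³ = 729 falls short of 1138.5 but 9⁴ = 6561 reaches it, so n = 4.

4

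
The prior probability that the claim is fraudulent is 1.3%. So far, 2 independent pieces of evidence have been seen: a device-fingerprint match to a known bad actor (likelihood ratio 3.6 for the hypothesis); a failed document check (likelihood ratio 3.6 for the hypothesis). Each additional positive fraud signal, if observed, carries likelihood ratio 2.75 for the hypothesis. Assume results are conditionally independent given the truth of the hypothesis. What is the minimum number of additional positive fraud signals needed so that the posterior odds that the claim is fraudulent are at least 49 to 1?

Prior odds = 0.013/0.987 = 13/987.
Combined Bayes factor of the evidence already in hand = 3.6 × 3.6 = 12.96.
Odds after that evidence = (13/987) × 12.96 = 1404/8225.
Target odds = 49.
Need 2.75ⁿ ≥ 49 ÷ (1404/8225) = 403025/1404.
2.75⁵ = 161051/1024 falls short of 403025/1404 but 2.75⁶ = 1771561/4096 reaches it, so n = 6.

6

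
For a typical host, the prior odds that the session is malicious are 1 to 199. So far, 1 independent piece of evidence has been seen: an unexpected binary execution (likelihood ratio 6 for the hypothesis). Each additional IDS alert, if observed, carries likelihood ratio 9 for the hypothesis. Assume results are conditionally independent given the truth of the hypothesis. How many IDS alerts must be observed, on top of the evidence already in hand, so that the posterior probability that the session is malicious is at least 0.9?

3

Prior odds = 1/199.
Bayes factor of the evidence already in hand = 6.
Odds after that evidence = (1/199) × 6 = 6/199.
Target odds = 0.9/0.1 = 9.
Need 9ⁿ ≥ 9 ÷ (6/199) = 298.5.
9² = 81 falls short of 298.5 but 9³ = 729 reaches it, so n = 3.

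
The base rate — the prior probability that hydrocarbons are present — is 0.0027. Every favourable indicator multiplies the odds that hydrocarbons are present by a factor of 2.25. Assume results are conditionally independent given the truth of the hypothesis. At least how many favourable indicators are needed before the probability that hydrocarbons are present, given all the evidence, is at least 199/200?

14

Prior odds: 0.0027 ÷ 0.9973 = 27/9973.
Likelihood ratio per favourable indicator = 2.25.
Target posterior odds = 0.995/0.005 = 199.
Need (27/9973) × 2.25ⁿ ≥ 199, i.e. 2.25ⁿ ≥ 1984627/27.
2.25¹³ ≈37876.8 falls short of 1984627/27 but 2.25¹⁴ ≈85222.7 reaches it, so n = 14.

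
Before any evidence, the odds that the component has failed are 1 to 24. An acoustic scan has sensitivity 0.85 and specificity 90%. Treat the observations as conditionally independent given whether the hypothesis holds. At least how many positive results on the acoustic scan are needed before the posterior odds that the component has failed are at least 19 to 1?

Prior odds = 1/24.
False-positive rate = 1 − 0.9 = 0.1; likelihood ratio of a positive = 0.85/0.1 = 8.5.
Target odds = 19.
Require 8.5ⁿ ≥ 19 ÷ (1/24) = 456.
8.5² = 72.25 falls short of 456 but 8.5³ = 614.125 reaches it, so n = 3.

3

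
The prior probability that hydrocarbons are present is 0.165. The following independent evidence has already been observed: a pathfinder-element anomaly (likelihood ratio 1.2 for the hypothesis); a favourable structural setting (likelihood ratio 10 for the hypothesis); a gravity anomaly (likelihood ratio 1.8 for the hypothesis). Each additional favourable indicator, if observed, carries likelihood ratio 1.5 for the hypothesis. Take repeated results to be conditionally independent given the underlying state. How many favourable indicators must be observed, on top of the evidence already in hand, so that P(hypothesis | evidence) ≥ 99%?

8

Prior odds = 0.165/0.835 = 33/167.
Combined Bayes factor of the evidence already in hand = 1.2 × 10 × 1.8 = 21.6.
Odds after that evidence = (33/167) × 21.6 = 3564/835.
Target odds = 0.99/0.01 = 99.
Need 1.5ⁿ ≥ 99 ÷ (3564/835) = 835/36.
1.5⁷ = 17.0859375 falls short of 835/36 but 1.5⁸ = 25.62890625 reaches it, so n = 8.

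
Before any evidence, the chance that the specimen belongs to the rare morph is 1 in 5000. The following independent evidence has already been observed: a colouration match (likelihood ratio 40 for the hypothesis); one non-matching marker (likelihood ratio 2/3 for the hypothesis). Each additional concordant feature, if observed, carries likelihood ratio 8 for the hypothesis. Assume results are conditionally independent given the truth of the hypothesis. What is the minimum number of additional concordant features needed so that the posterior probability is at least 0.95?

Prior odds = 0.0002/0.9998 = 1/4999.
Combined Bayes factor of the evidence already in hand = 40 × (2/3) = 80/3.
Odds after that evidence = (1/4999) × 80/3 = 80/14997.
Target odds = 0.95/0.05 = 19.
Need 8ⁿ ≥ 19 ÷ (80/14997) = 3561.7875.
8³ = 512 falls short of 3561.7875 but 8⁴ = 4096 reaches it, so n = 4.

4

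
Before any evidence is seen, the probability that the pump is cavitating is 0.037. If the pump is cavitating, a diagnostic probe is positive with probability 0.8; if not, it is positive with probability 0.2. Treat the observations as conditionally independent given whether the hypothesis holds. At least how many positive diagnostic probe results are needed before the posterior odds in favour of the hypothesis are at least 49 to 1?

6

Prior odds: 0.037 ÷ 0.963 = 37/963.
Likelihood ratio of a positive = 0.8/0.2 = 4.
Target odds = 49.
Need (37/963) × 4ⁿ ≥ 49, i.e. 4ⁿ ≥ 47187/37.
4⁵ = 1024 falls short of 47187/37 but 4⁶ = 4096 reaches it, so n = 6.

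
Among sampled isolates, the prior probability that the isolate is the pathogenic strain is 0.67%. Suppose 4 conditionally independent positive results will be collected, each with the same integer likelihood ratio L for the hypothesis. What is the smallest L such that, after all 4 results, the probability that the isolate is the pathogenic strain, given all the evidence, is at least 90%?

Prior odds = 0.0067/0.9933 = 67/9933.
Target odds = 0.9/0.1 = 9.
Need L⁴ ≥ 9 ÷ (67/9933) = 89397/67.
6⁴ = 1296 < 89397/67 ≤ 2401 = 7⁴, so L = 7.

7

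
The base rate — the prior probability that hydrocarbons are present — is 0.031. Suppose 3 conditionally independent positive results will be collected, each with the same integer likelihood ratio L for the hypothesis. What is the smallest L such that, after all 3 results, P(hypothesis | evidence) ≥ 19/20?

9

Prior odds = 0.031/0.969 = 31/969.
Target odds = 0.95/0.05 = 19.
Need L³ ≥ 19 ÷ (31/969) = 18411/31.
8³ = 512 < 18411/31 ≤ 729 = 9³, so L = 9.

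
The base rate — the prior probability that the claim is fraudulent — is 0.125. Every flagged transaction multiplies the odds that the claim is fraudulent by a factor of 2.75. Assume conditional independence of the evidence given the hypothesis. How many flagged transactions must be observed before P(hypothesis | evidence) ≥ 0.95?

Prior odds = 0.125/0.875 = 1/7.
Likelihood ratio per flagged transaction = 2.75.
Target posterior odds = 0.95/0.05 = 19.
Need (1/7) × 2.75ⁿ ≥ 19, i.e. 2.75ⁿ ≥ 133.
2.75⁴ = 57.19140625 falls short of 133 but 2.75⁵ = 161051/1024 reaches it, so n = 5.

5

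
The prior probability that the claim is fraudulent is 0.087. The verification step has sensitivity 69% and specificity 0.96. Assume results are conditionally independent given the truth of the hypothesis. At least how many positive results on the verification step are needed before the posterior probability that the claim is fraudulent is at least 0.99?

Prior odds = 0.087/0.913 = 87/913.
False-positive rate = 1 − 0.96 = 0.04; likelihood ratio of a positive = 0.69/0.04 = 17.25.
Target posterior odds = 0.99/0.01 = 99.
Need (87/913) × 17.25ⁿ ≥ 99, i.e. 17.25ⁿ ≥ 30129/29.
17.25² = 297.5625 falls short of 30129/29 but 17.25³ = 5132.953125 reaches it, so n = 3.

3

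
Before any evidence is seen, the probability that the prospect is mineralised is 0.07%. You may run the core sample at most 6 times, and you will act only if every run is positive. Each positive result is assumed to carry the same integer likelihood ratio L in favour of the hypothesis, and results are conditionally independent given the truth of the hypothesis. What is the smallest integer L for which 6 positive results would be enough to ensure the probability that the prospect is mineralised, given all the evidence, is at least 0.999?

11

Prior odds = 0.0007/0.9993 = 7/9993.
Target odds = 0.999/0.001 = 999.
Need L⁶ ≥ 999 ÷ (7/9993) = 9983007/7.
10⁶ = 1000000 < 9983007/7 ≤ 1771561 = 11⁶, so L = 11.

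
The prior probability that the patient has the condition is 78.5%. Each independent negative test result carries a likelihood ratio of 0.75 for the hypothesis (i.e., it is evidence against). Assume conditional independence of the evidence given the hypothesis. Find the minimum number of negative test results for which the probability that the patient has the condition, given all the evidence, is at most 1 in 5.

Prior odds: 0.785 ÷ 0.215 = 157/43.
Likelihood ratio per negative test result = 0.75.
Target odds: 0.2 ÷ 0.8 = 0.25.
Need (157/43) × 0.75ⁿ ≤ 0.25, i.e. 0.75ⁿ ≤ 43/628.
0.75⁹ = 19683/262144 is still above 43/628 but 0.75¹⁰ = 59049/1048576 is at or below it, so n = 10.

10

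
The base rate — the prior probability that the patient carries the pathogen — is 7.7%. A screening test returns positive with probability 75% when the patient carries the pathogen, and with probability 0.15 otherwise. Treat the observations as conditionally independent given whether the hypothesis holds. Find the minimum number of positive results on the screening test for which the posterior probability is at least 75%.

3

Prior odds: 0.077 ÷ 0.923 = 77/923.
Likelihood ratio of a positive result = 0.75/0.15 = 5.
Target odds: 0.75 ÷ 0.25 = 3.
Require 5ⁿ ≥ 3 ÷ (77/923) = 2769/77.
5² = 25 falls short of 2769/77 but 5³ = 125 reaches it, so n = 3.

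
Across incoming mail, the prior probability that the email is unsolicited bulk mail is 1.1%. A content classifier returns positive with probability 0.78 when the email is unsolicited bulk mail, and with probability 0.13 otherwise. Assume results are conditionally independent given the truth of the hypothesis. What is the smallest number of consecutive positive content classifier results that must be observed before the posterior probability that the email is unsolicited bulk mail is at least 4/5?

4

Prior odds: 0.011 ÷ 0.989 = 11/989.
Likelihood ratio of a positive result = 0.78/0.13 = 6.
Target odds: 0.8 ÷ 0.2 = 4.
Need (11/989) × 6ⁿ ≥ 4, i.e. 6ⁿ ≥ 3956/11.
6³ = 216 falls short of 3956/11 but 6⁴ = 1296 reaches it, so n = 4.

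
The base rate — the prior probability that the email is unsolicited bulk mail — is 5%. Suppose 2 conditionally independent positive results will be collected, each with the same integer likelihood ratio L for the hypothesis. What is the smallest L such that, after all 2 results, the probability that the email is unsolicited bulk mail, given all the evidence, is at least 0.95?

19

Prior odds = 0.05/0.95 = 1/19.
Target odds = 0.95/0.05 = 19.
Need L² ≥ 19 ÷ (1/19) = 361.
18² = 324 < 361 ≤ 361 = 19², so L = 19.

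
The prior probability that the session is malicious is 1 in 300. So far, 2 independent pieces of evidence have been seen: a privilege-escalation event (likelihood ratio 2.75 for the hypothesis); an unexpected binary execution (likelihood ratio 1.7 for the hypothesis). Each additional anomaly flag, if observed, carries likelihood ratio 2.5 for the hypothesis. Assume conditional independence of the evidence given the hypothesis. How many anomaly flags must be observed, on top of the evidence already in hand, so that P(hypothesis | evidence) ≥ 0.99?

Prior odds = (1/300)/(299/300) = 1/299.
Combined Bayes factor of the evidence already in hand = 2.75 × 1.7 = 4.675.
Odds after that evidence = (1/299) × 4.675 = 187/11960.
Target odds = 0.99/0.01 = 99.
Need 2.5ⁿ ≥ 99 ÷ (187/11960) = 107640/17.
2.5⁹ = 1953125/512 falls short of 107640/17 but 2.5¹⁰ = 9765625/1024 reaches it, so n = 10.

10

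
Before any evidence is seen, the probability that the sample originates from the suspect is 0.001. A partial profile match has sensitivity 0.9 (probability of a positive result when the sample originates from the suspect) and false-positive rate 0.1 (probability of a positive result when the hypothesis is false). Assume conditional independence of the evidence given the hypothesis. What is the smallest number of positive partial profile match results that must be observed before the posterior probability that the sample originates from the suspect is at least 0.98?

5

Prior odds: 0.001 ÷ 0.999 = 1/999.
Likelihood ratio of a positive result = 0.9/0.1 = 9.
Target posterior odds = 0.98/0.02 = 49.
Require 9ⁿ ≥ 49 ÷ (1/999) = 48951.
9⁴ = 6561 falls short of 48951 but 9⁵ = 59049 reaches it, so n = 5.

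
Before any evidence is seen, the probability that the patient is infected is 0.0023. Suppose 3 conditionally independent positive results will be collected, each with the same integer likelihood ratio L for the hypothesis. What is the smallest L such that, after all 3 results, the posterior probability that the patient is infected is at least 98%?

28

Prior odds = 0.0023/0.9977 = 23/9977.
Target odds = 0.98/0.02 = 49.
Need L³ ≥ 49 ÷ (23/9977) = 488873/23.
27³ = 19683 < 488873/23 ≤ 21952 = 28³, so L = 28.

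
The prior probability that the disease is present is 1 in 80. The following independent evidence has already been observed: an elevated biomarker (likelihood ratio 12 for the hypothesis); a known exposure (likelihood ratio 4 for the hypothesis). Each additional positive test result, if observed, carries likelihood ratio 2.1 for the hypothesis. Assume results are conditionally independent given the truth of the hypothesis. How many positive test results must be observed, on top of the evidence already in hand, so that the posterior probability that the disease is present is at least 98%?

6

Prior odds = 0.0125/0.9875 = 1/79.
Combined Bayes factor of the evidence already in hand = 12 × 4 = 48.
Odds after that evidence = (1/79) × 48 = 48/79.
Target odds = 0.98/0.02 = 49.
Need 2.1ⁿ ≥ 49 ÷ (48/79) = 3871/48.
2.1⁵ = 4084101/100000 falls short of 3871/48 but 2.1⁶ = 85766121/1000000 reaches it, so n = 6.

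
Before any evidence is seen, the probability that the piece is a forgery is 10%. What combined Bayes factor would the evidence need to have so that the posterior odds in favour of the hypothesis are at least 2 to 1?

Prior odds = 0.1/0.9 = 1/9.
Target odds = 2.
Required Bayes factor = 2 ÷ (1/9) = 18.

18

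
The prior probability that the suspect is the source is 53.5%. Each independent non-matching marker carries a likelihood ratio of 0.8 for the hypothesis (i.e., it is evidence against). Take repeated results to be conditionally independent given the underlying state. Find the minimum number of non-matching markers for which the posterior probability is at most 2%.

Prior odds = 0.535/0.465 = 107/93.
Likelihood ratio per non-matching marker = 0.8.
Target posterior odds = 0.02/0.98 = 1/49.
Need (107/93) × 0.8ⁿ ≤ 1/49, i.e. 0.8ⁿ ≤ 93/5243.
0.8¹⁸ ≈0.0180144 is still above 93/5243 but 0.8¹⁹ ≈0.0144115 is at or below it, so n = 19.

19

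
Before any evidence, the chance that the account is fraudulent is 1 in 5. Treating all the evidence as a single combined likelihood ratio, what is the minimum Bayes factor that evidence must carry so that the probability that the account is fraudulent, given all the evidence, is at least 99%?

396

Prior odds = 0.2/0.8 = 0.25.
Target odds = 0.99/0.01 = 99.
Required Bayes factor = 99 ÷ 0.25 = 396.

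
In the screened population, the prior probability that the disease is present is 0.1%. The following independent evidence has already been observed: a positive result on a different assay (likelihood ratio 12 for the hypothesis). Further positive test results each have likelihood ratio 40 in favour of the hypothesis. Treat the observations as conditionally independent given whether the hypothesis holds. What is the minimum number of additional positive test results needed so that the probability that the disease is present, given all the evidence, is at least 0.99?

3

Prior odds = 0.001/0.999 = 1/999.
Bayes factor of the evidence already in hand = 12.
Odds after that evidence = (1/999) × 12 = 4/333.
Target odds = 0.99/0.01 = 99.
Need 40ⁿ ≥ 99 ÷ (4/333) = 8241.75.
40² = 1600 falls short of 8241.75 but 40³ = 64000 reaches it, so n = 3.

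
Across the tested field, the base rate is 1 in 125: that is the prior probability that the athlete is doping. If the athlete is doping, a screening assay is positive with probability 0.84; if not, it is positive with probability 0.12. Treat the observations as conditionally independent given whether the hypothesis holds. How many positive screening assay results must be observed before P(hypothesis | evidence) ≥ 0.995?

Prior odds: 0.008 ÷ 0.992 = 1/124.
Likelihood ratio of a positive = 0.84/0.12 = 7.
Target odds: 0.995 ÷ 0.005 = 199.
Need (1/124) × 7ⁿ ≥ 199, i.e. 7ⁿ ≥ 24676.
7⁵ = 16807 falls short of 24676 but 7⁶ = 117649 reaches it, so n = 6.

6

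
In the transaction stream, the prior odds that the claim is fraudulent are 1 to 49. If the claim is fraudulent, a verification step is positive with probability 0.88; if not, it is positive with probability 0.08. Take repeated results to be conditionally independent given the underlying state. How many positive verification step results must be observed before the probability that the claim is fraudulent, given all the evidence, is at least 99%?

Prior odds = 1/49.
Likelihood ratio of a positive = 0.88/0.08 = 11.
Target odds: 0.99 ÷ 0.01 = 99.
Need (1/49) × 11ⁿ ≥ 99, i.e. 11ⁿ ≥ 4851.
11³ = 1331 falls short of 4851 but 11⁴ = 14641 reaches it, so n = 4.

4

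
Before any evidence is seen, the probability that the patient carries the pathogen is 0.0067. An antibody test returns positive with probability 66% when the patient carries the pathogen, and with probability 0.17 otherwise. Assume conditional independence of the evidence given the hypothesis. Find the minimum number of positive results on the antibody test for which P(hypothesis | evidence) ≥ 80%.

Prior odds = 0.0067/0.9933 = 67/9933.
Likelihood ratio of a positive result = 0.66/0.17 = 66/17.
Target posterior odds = 0.8/0.2 = 4.
Require (66/17)ⁿ ≥ 4 ÷ (67/9933) = 39732/67.
(66/17)⁴ = 18974736/83521 falls short of 39732/67 but (66/17)⁵ ≈882.013 reaches it, so n = 5.

5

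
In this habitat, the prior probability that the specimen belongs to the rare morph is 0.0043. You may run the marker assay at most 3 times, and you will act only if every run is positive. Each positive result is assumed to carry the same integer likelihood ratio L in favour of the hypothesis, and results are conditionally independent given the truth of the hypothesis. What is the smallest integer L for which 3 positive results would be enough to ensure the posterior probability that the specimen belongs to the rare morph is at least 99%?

Prior odds = 0.0043/0.9957 = 43/9957.
Target odds = 0.99/0.01 = 99.
Need L³ ≥ 99 ÷ (43/9957) = 985743/43.
28³ = 21952 < 985743/43 ≤ 24389 = 29³, so L = 29.

29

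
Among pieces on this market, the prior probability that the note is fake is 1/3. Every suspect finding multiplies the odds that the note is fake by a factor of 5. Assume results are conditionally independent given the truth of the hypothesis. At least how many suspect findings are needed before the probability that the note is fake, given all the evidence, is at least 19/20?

3

Prior odds = (1/3)/(2/3) = 0.5.
Likelihood ratio per suspect finding = 5.
Target odds: 0.95 ÷ 0.05 = 19.
Require 5ⁿ ≥ 19 ÷ 0.5 = 38.
5² = 25 falls short of 38 but 5³ = 125 reaches it, so n = 3.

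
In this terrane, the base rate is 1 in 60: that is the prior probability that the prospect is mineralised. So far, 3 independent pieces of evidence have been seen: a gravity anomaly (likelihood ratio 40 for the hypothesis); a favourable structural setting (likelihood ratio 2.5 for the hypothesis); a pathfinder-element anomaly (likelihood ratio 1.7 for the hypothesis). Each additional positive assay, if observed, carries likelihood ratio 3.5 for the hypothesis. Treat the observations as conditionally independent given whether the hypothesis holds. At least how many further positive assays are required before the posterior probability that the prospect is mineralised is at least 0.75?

Prior odds = (1/60)/(59/60) = 1/59.
Combined Bayes factor of the evidence already in hand = 40 × 2.5 × 1.7 = 170.
Odds after that evidence = (1/59) × 170 = 170/59.
Target odds = 0.75/0.25 = 3.
Need 3.5ⁿ ≥ 3 ÷ (170/59) = 177/170.
3.5¹ = 3.5, which meets the required 177/170; so n = 1.

1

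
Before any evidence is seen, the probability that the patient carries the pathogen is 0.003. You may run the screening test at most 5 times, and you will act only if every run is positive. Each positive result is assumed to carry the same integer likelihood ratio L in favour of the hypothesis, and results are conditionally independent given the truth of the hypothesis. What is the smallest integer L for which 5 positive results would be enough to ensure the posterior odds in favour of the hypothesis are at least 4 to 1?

Prior odds = 0.003/0.997 = 3/997.
Target odds = 4.
Need L⁵ ≥ 4 ÷ (3/997) = 3988/3.
4⁵ = 1024 < 3988/3 ≤ 3125 = 5⁵, so L = 5.

5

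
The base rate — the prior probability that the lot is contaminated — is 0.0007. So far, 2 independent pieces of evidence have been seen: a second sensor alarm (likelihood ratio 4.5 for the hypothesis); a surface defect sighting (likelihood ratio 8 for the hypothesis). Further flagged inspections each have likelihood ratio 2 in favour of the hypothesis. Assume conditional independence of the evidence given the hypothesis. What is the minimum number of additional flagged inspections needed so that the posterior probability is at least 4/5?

8

Prior odds = 0.0007/0.9993 = 7/9993.
Combined Bayes factor of the evidence already in hand = 4.5 × 8 = 36.
Odds after that evidence = (7/9993) × 36 = 84/3331.
Target odds = 0.8/0.2 = 4.
Need 2ⁿ ≥ 4 ÷ (84/3331) = 3331/21.
2⁷ = 128 falls short of 3331/21 but 2⁸ = 256 reaches it, so n = 8.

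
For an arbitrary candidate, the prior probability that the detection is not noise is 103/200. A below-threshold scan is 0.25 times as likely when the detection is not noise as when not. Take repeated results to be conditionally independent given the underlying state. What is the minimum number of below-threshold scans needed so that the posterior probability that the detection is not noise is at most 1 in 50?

Prior odds: 0.515 ÷ 0.485 = 103/97.
Likelihood ratio per below-threshold scan = 0.25.
Target posterior odds = 0.02/0.98 = 1/49.
Require 0.25ⁿ ≤ 1/49 ÷ (103/97) = 97/5047.
0.25² = 0.0625 is still above 97/5047 but 0.25³ = 0.015625 is at or below it, so n = 3.

3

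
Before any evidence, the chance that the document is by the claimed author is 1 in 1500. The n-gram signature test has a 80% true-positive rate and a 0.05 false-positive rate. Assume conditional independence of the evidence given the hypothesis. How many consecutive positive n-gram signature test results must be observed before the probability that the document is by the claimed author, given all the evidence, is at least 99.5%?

Prior odds = (1/1500)/(1499/1500) = 1/1499.
Likelihood ratio of a positive result = 0.8/0.05 = 16.
Target odds: 0.995 ÷ 0.005 = 199.
Require 16ⁿ ≥ 199 ÷ (1/1499) = 298301.
16⁴ = 65536 falls short of 298301 but 16⁵ = 1048576 reaches it, so n = 5.

5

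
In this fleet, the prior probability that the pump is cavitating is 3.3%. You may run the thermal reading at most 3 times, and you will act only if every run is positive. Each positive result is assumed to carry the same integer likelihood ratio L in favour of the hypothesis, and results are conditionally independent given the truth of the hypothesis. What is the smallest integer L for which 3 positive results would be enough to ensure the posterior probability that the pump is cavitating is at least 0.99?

15

Prior odds = 0.033/0.967 = 33/967.
Target odds = 0.99/0.01 = 99.
Need L³ ≥ 99 ÷ (33/967) = 2901.
14³ = 2744 < 2901 ≤ 3375 = 15³, so L = 15.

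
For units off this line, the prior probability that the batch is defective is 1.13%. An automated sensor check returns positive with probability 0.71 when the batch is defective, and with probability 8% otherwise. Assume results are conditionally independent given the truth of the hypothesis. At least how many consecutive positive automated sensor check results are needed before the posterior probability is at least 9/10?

Prior odds = 0.0113/0.9887 = 113/9887.
Likelihood ratio of a positive result = 0.71/0.08 = 8.875.
Target odds: 0.9 ÷ 0.1 = 9.
Need (113/9887) × 8.875ⁿ ≥ 9, i.e. 8.875ⁿ ≥ 88983/113.
8.875³ = 357911/512 falls short of 88983/113 but 8.875⁴ = 25411681/4096 reaches it, so n = 4.

4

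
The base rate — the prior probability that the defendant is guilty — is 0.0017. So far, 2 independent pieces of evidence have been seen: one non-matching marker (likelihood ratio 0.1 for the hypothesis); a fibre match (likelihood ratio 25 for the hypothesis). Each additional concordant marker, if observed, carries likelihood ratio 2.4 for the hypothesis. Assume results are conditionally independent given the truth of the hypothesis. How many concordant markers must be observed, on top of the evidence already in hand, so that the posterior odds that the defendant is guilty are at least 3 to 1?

Prior odds = 0.0017/0.9983 = 17/9983.
Combined Bayes factor of the evidence already in hand = 0.1 × 25 = 2.5.
Odds after that evidence = (17/9983) × 2.5 = 85/19966.
Target odds = 3.
Need 2.4ⁿ ≥ 3 ÷ (85/19966) = 59898/85.
2.4⁷ = 35831808/78125 falls short of 59898/85 but 2.4⁸ = 429981696/390625 reaches it, so n = 8.

8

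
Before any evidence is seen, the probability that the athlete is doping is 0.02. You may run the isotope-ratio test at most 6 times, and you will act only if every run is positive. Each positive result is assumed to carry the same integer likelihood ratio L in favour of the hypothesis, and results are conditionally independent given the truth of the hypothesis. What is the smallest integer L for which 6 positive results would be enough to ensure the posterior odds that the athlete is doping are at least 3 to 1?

Prior odds = 0.02/0.98 = 1/49.
Target odds = 3.
Need L⁶ ≥ 3 ÷ (1/49) = 147.
2⁶ = 64 < 147 ≤ 729 = 3⁶, so L = 3.

3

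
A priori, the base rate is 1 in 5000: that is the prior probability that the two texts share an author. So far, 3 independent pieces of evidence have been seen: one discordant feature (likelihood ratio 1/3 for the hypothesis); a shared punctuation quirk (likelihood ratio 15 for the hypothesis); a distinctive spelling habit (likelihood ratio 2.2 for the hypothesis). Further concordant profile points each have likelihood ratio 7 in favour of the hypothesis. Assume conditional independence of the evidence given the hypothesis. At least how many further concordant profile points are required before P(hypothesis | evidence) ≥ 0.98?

6

Prior odds = 0.0002/0.9998 = 1/4999.
Combined Bayes factor of the evidence already in hand = (1/3) × 15 × 2.2 = 11.
Odds after that evidence = (1/4999) × 11 = 11/4999.
Target odds = 0.98/0.02 = 49.
Need 7ⁿ ≥ 49 ÷ (11/4999) = 244951/11.
7⁵ = 16807 falls short of 244951/11 but 7⁶ = 117649 reaches it, so n = 6.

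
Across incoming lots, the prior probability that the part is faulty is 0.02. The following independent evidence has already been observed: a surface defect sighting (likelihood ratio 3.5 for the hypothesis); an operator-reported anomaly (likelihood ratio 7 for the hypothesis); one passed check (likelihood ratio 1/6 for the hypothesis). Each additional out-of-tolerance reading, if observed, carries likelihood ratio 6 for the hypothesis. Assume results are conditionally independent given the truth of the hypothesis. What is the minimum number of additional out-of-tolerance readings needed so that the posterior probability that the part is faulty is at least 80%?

3

Prior odds = 0.02/0.98 = 1/49.
Combined Bayes factor of the evidence already in hand = 3.5 × 7 × (1/6) = 49/12.
Odds after that evidence = (1/49) × 49/12 = 1/12.
Target odds = 0.8/0.2 = 4.
Need 6ⁿ ≥ 4 ÷ (1/12) = 48.
6² = 36 falls short of 48 but 6³ = 216 reaches it, so n = 3.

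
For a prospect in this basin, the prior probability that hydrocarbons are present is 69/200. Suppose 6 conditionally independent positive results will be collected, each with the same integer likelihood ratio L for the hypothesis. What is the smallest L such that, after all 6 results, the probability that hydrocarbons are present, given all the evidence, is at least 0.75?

Prior odds = 0.345/0.655 = 69/131.
Target odds = 0.75/0.25 = 3.
Need L⁶ ≥ 3 ÷ (69/131) = 131/23.
1⁶ = 1 < 131/23 ≤ 64 = 2⁶, so L = 2.

2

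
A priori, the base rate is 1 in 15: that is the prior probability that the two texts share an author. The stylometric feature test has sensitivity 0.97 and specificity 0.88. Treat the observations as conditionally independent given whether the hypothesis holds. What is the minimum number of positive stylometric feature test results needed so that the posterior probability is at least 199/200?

Prior odds: (1/15) ÷ (14/15) = 1/14.
False-positive rate = 1 − 0.88 = 0.12; likelihood ratio of a positive = 0.97/0.12 = 97/12.
Target posterior odds = 0.995/0.005 = 199.
Require (97/12)ⁿ ≥ 199 ÷ (1/14) = 2786.
(97/12)³ = 912673/1728 falls short of 2786 but (97/12)⁴ = 88529281/20736 reaches it, so n = 4.

4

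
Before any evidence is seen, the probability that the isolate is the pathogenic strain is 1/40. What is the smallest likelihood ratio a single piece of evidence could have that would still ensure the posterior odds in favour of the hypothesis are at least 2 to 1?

Prior odds = 0.025/0.975 = 1/39.
Target odds = 2.
Required Bayes factor = 2 ÷ (1/39) = 78.

78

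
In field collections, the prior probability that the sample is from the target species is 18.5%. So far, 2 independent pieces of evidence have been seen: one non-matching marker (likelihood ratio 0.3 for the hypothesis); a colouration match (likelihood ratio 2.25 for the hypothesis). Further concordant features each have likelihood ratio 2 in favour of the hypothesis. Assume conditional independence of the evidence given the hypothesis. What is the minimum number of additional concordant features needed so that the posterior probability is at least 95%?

7

Prior odds = 0.185/0.815 = 37/163.
Combined Bayes factor of the evidence already in hand = 0.3 × 2.25 = 0.675.
Odds after that evidence = (37/163) × 0.675 = 999/6520.
Target odds = 0.95/0.05 = 19.
Need 2ⁿ ≥ 19 ÷ (999/6520) = 123880/999.
2⁶ = 64 falls short of 123880/999 but 2⁷ = 128 reaches it, so n = 7.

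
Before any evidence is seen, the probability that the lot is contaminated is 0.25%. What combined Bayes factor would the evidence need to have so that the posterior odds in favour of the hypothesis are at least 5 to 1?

1995

Prior odds = 0.0025/0.9975 = 1/399.
Target odds = 5.
Required Bayes factor = 5 ÷ (1/399) = 1995.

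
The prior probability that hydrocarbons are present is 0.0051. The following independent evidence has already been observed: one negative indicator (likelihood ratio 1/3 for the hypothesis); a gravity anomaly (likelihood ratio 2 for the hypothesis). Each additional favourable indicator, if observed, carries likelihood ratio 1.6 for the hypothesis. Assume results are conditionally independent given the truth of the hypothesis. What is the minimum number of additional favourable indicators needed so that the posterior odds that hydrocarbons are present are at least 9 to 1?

Prior odds = 0.0051/0.9949 = 51/9949.
Combined Bayes factor of the evidence already in hand = (1/3) × 2 = 2/3.
Odds after that evidence = (51/9949) × 2/3 = 34/9949.
Target odds = 9.
Need 1.6ⁿ ≥ 9 ÷ (34/9949) = 89541/34.
1.6¹⁶ ≈1844.67 falls short of 89541/34 but 1.6¹⁷ ≈2951.48 reaches it, so n = 17.

17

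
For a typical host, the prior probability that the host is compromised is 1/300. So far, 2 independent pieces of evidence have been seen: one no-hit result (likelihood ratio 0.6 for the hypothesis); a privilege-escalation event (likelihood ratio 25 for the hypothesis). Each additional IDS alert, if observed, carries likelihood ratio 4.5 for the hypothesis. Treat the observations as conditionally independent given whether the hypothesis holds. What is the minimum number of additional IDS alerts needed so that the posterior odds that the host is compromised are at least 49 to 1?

5

Prior odds = (1/300)/(299/300) = 1/299.
Combined Bayes factor of the evidence already in hand = 0.6 × 25 = 15.
Odds after that evidence = (1/299) × 15 = 15/299.
Target odds = 49.
Need 4.5ⁿ ≥ 49 ÷ (15/299) = 14651/15.
4.5⁴ = 410.0625 falls short of 14651/15 but 4.5⁵ = 1845.28125 reaches it, so n = 5.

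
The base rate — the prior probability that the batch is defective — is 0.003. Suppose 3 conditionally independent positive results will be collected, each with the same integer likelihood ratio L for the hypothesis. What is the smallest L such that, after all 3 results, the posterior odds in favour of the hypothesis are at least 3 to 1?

Prior odds = 0.003/0.997 = 3/997.
Target odds = 3.
Need L³ ≥ 3 ÷ (3/997) = 997.
9³ = 729 < 997 ≤ 1000 = 10³, so L = 10.

10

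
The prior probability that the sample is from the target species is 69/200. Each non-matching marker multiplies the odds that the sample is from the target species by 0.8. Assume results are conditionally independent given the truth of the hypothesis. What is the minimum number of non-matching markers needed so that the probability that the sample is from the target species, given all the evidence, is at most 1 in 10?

7

Prior odds = 0.345/0.655 = 69/131.
Likelihood ratio per non-matching marker = 0.8.
Target odds: 0.1 ÷ 0.9 = 1/9.
Need (69/131) × 0.8ⁿ ≤ 1/9, i.e. 0.8ⁿ ≤ 131/621.
0.8⁶ = 4096/15625 is still above 131/621 but 0.8⁷ = 16384/78125 is at or below it, so n = 7.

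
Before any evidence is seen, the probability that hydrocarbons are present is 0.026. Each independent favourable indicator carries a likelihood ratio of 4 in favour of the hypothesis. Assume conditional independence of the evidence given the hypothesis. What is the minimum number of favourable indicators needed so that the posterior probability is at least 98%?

6

Prior odds: 0.026 ÷ 0.974 = 13/487.
Likelihood ratio per favourable indicator = 4.
Target odds: 0.98 ÷ 0.02 = 49.
Need (13/487) × 4ⁿ ≥ 49, i.e. 4ⁿ ≥ 23863/13.
4⁵ = 1024 falls short of 23863/13 but 4⁶ = 4096 reaches it, so n = 6.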